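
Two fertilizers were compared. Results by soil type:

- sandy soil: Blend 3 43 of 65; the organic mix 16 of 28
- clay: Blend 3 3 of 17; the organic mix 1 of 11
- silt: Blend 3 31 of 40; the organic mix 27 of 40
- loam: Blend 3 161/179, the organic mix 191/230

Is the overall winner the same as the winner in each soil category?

Sandy soil: Blend 3 43/65 = 66.2%, the organic mix 16/28 = 57.1% → Blend 3
Clay: Blend 3 3/17 = 17.6%, the organic mix 1/11 = 9.1% → Blend 3
Silt: Blend 3 31/40 = 77.5%, the organic mix 27/40 = 67.5% → Blend 3
Loam: Blend 3 161/179 = 89.9%, the organic mix 191/230 = 83.0% → Blend 3
Overall: Blend 3 238/301 = 79.1%, the organic mix 235/309 = 76.1% → Blend 3
Blend 3 wins overall and in every soil group — no reversal.

Yes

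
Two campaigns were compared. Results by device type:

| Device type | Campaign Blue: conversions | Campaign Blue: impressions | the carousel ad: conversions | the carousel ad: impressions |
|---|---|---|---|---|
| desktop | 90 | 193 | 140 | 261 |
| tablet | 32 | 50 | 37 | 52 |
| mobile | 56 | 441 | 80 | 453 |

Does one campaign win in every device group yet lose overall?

Desktop: Campaign Blue 90/193 = 46.6%, the carousel ad 140/261 = 53.6% → the carousel ad
Tablet: Campaign Blue 32/50 = 64.0%, the carousel ad 37/52 = 71.2% → the carousel ad
Mobile: Campaign Blue 56/441 = 12.7%, the carousel ad 80/453 = 17.7% → the carousel ad
Overall: Campaign Blue 178/684 = 26.0%, the carousel ad 257/766 = 33.6% → the carousel ad
The carousel ad wins overall and in every device group — no reversal.

No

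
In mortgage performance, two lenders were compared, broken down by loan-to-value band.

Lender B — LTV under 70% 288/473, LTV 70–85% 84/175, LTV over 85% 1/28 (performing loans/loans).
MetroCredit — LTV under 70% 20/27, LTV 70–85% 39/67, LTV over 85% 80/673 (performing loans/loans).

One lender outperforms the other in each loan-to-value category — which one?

LTV under 70%: Lender B 288/473 = 60.9%, MetroCredit 20/27 = 74.1% → MetroCredit
LTV 70–85%: Lender B 84/175 = 48.0%, MetroCredit 39/67 = 58.2% → MetroCredit
LTV over 85%: Lender B 1/28 = 3.6%, MetroCredit 80/673 = 11.9% → MetroCredit
MetroCredit has the higher rate in all 3 groups.

MetroCredit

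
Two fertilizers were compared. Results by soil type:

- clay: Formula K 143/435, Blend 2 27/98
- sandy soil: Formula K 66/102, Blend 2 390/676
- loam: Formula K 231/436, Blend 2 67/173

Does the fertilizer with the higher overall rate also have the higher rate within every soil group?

Clay: Formula K 143/435 = 32.9%, Blend 2 27/98 = 27.6% → Formula K
Sandy soil: Formula K 66/102 = 64.7%, Blend 2 390/676 = 57.7% → Formula K
Loam: Formula K 231/436 = 53.0%, Blend 2 67/173 = 38.7% → Formula K
Overall: Formula K 440/973 = 45.2%, Blend 2 484/947 = 51.1% → Blend 2
Formula K wins each soil group but Blend 2 wins overall — the comparison reverses. Formula K's plots skew toward clay, which has a lower base rate.

No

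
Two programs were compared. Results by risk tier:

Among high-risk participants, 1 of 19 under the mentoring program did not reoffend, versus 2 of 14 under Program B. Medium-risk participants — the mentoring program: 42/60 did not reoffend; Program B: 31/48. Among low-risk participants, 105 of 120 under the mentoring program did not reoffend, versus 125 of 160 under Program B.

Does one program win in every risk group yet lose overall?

High-risk: the mentoring program 1/19 = 5.3%, Program B 2/14 = 14.3% → Program B
Medium-risk: the mentoring program 42/60 = 70.0%, Program B 31/48 = 64.6% → the mentoring program
Low-risk: the mentoring program 105/120 = 87.5%, Program B 125/160 = 78.1% → the mentoring program
Overall: the mentoring program 148/199 = 74.4%, Program B 158/222 = 71.2% → the mentoring program
Neither sweeps: the mentoring program wins 2 of 3 groups, Program B wins 1. The mentoring program wins overall but not every group — no Simpson reversal.

No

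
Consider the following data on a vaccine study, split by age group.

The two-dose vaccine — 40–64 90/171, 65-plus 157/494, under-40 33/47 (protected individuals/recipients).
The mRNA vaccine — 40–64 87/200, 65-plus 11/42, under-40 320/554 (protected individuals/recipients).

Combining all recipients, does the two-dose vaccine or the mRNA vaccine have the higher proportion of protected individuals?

40–64: the two-dose vaccine 90/171 = 52.6%, the mRNA vaccine 87/200 = 43.5% → the two-dose vaccine
65-plus: the two-dose vaccine 157/494 = 31.8%, the mRNA vaccine 11/42 = 26.2% → the two-dose vaccine
Under-40: the two-dose vaccine 33/47 = 70.2%, the mRNA vaccine 320/554 = 57.8% → the two-dose vaccine
Overall: the two-dose vaccine 280/712 = 39.3%, the mRNA vaccine 418/796 = 52.5% → the mRNA vaccine
(The two-dose vaccine wins every age group but the mRNA vaccine wins overall — the two-dose vaccine's recipients skew toward the low-rate 65-plus group.)

the mRNA vaccine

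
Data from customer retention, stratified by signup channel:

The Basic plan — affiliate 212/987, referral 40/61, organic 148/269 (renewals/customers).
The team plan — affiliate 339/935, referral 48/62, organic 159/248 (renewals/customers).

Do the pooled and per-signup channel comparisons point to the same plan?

Yes

Affiliate: the Basic plan 212/987 = 21.5%, the team plan 339/935 = 36.3% → the team plan
Referral: the Basic plan 40/61 = 65.6%, the team plan 48/62 = 77.4% → the team plan
Organic: the Basic plan 148/269 = 55.0%, the team plan 159/248 = 64.1% → the team plan
Overall: the Basic plan 400/1317 = 30.4%, the team plan 546/1245 = 43.9% → the team plan
The team plan wins overall and in every signup group — no reversal.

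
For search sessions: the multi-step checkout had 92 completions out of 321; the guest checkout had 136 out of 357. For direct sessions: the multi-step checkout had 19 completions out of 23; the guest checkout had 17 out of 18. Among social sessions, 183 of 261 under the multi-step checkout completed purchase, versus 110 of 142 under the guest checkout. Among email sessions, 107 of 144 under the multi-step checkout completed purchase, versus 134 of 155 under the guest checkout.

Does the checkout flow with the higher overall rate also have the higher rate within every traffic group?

Search: the multi-step checkout 92/321 = 28.7%, the guest checkout 136/357 = 38.1% → the guest checkout
Direct: the multi-step checkout 19/23 = 82.6%, the guest checkout 17/18 = 94.4% → the guest checkout
Social: the multi-step checkout 183/261 = 70.1%, the guest checkout 110/142 = 77.5% → the guest checkout
Email: the multi-step checkout 107/144 = 74.3%, the guest checkout 134/155 = 86.5% → the guest checkout
Overall: the multi-step checkout 401/749 = 53.5%, the guest checkout 397/672 = 59.1% → the guest checkout
The guest checkout wins overall and in every traffic group — no reversal.

Yes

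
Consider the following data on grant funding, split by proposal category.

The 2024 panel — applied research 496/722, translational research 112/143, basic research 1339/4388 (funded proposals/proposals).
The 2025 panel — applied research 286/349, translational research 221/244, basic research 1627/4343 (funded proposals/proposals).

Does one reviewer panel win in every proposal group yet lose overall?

No

Applied research: the 2024 panel 496/722 = 68.7%, the 2025 panel 286/349 = 81.9% → the 2025 panel
Translational research: the 2024 panel 112/143 = 78.3%, the 2025 panel 221/244 = 90.6% → the 2025 panel
Basic research: the 2024 panel 1339/4388 = 30.5%, the 2025 panel 1627/4343 = 37.5% → the 2025 panel
Overall: the 2024 panel 1947/5253 = 37.1%, the 2025 panel 2134/4936 = 43.2% → the 2025 panel
The 2025 panel wins overall and in every proposal group — no reversal.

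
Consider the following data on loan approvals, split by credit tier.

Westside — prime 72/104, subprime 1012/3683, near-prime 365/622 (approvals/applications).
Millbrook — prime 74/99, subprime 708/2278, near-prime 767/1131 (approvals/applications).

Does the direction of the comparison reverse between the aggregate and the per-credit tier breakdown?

Prime: Westside 72/104 = 69.2%, Millbrook 74/99 = 74.7% → Millbrook
Subprime: Westside 1012/3683 = 27.5%, Millbrook 708/2278 = 31.1% → Millbrook
Near-prime: Westside 365/622 = 58.7%, Millbrook 767/1131 = 67.8% → Millbrook
Overall: Westside 1449/4409 = 32.9%, Millbrook 1549/3508 = 44.2% → Millbrook
Millbrook wins overall and in every credit group — no reversal.

No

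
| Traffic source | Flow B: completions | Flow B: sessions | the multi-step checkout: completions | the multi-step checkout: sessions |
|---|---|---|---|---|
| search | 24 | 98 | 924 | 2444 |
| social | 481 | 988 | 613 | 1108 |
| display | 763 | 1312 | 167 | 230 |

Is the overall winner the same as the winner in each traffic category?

No

Search: Flow B 24/98 = 24.5%, the multi-step checkout 924/2444 = 37.8% → the multi-step checkout
Social: Flow B 481/988 = 48.7%, the multi-step checkout 613/1108 = 55.3% → the multi-step checkout
Display: Flow B 763/1312 = 58.2%, the multi-step checkout 167/230 = 72.6% → the multi-step checkout
Overall: Flow B 1268/2398 = 52.9%, the multi-step checkout 1704/3782 = 45.1% → Flow B
The multi-step checkout wins each traffic group but Flow B wins overall — the comparison reverses. The multi-step checkout's sessions skew toward search, which has a lower base rate.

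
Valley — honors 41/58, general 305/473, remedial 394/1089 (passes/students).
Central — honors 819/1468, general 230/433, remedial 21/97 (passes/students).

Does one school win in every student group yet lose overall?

Yes

Honors: Valley 41/58 = 70.7%, Central 819/1468 = 55.8% → Valley
General: Valley 305/473 = 64.5%, Central 230/433 = 53.1% → Valley
Remedial: Valley 394/1089 = 36.2%, Central 21/97 = 21.6% → Valley
Overall: Valley 740/1620 = 45.7%, Central 1070/1998 = 53.6% → Central
Valley wins each student group but Central wins overall — the comparison reverses. Valley's students skew toward remedial, which has a lower base rate.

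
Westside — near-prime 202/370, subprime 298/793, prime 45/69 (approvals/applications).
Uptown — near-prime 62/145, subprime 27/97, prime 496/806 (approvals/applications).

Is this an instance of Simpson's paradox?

Near-prime: Westside 202/370 = 54.6%, Uptown 62/145 = 42.8% → Westside
Subprime: Westside 298/793 = 37.6%, Uptown 27/97 = 27.8% → Westside
Prime: Westside 45/69 = 65.2%, Uptown 496/806 = 61.5% → Westside
Overall: Westside 545/1232 = 44.2%, Uptown 585/1048 = 55.8% → Uptown
Westside wins each credit group but Uptown wins overall — the comparison reverses. Westside's applications skew toward subprime, which has a lower base rate.

Yes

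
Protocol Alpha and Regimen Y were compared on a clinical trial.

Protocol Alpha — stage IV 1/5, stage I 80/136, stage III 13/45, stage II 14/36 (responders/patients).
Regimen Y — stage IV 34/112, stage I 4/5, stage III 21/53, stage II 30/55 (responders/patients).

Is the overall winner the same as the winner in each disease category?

No

Stage IV: Protocol Alpha 1/5 = 20.0%, Regimen Y 34/112 = 30.4% → Regimen Y
Stage I: Protocol Alpha 80/136 = 58.8%, Regimen Y 4/5 = 80.0% → Regimen Y
Stage III: Protocol Alpha 13/45 = 28.9%, Regimen Y 21/53 = 39.6% → Regimen Y
Stage II: Protocol Alpha 14/36 = 38.9%, Regimen Y 30/55 = 54.5% → Regimen Y
Overall: Protocol Alpha 108/222 = 48.6%, Regimen Y 89/225 = 39.6% → Protocol Alpha
Regimen Y wins each disease group but Protocol Alpha wins overall — the comparison reverses. Regimen Y's patients skew toward stage IV, which has a lower base rate.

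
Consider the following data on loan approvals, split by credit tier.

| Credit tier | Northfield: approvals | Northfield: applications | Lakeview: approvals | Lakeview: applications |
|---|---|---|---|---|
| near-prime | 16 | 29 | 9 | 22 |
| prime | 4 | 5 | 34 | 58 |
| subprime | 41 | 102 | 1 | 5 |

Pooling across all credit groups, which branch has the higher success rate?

Lakeview

Near-prime: Northfield 16/29 = 55.2%, Lakeview 9/22 = 40.9% → Northfield
Prime: Northfield 4/5 = 80.0%, Lakeview 34/58 = 58.6% → Northfield
Subprime: Northfield 41/102 = 40.2%, Lakeview 1/5 = 20.0% → Northfield
Overall: Northfield 61/136 = 44.9%, Lakeview 44/85 = 51.8% → Lakeview
(Northfield wins every credit group but Lakeview wins overall — Northfield's applications skew toward the low-rate subprime group.)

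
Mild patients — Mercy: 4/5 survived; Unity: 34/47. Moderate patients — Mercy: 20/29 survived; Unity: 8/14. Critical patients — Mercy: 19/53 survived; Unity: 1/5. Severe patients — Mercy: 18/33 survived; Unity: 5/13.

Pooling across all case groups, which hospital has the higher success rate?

Unity

Mild: Mercy 4/5 = 80.0%, Unity 34/47 = 72.3% → Mercy
Moderate: Mercy 20/29 = 69.0%, Unity 8/14 = 57.1% → Mercy
Critical: Mercy 19/53 = 35.8%, Unity 1/5 = 20.0% → Mercy
Severe: Mercy 18/33 = 54.5%, Unity 5/13 = 38.5% → Mercy
Overall: Mercy 61/120 = 50.8%, Unity 48/79 = 60.8% → Unity
(Mercy wins every case group but Unity wins overall — Mercy's patients skew toward the low-rate critical group.)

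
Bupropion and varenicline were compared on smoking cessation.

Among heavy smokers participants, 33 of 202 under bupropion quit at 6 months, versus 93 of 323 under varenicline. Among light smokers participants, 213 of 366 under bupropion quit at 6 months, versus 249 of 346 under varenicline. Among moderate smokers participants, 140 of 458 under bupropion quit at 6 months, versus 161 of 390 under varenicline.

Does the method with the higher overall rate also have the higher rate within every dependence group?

Heavy smokers: bupropion 33/202 = 16.3%, varenicline 93/323 = 28.8% → varenicline
Light smokers: bupropion 213/366 = 58.2%, varenicline 249/346 = 72.0% → varenicline
Moderate smokers: bupropion 140/458 = 30.6%, varenicline 161/390 = 41.3% → varenicline
Overall: bupropion 386/1026 = 37.6%, varenicline 503/1059 = 47.5% → varenicline
Varenicline wins overall and in every dependence group — no reversal.

Yes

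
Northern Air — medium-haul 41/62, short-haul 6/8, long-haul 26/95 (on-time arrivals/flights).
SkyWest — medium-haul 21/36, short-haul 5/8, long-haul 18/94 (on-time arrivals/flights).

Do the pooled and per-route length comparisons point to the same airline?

Yes

Medium-haul: Northern Air 41/62 = 66.1%, SkyWest 21/36 = 58.3% → Northern Air
Short-haul: Northern Air 6/8 = 75.0%, SkyWest 5/8 = 62.5% → Northern Air
Long-haul: Northern Air 26/95 = 27.4%, SkyWest 18/94 = 19.1% → Northern Air
Overall: Northern Air 73/165 = 44.2%, SkyWest 44/138 = 31.9% → Northern Air
Northern Air wins overall and in every route group — no reversal.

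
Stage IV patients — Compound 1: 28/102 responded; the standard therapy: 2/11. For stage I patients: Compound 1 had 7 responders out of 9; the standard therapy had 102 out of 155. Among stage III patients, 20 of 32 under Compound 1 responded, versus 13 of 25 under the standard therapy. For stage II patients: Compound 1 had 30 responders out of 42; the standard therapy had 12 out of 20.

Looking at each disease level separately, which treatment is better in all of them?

Stage IV: Compound 1 28/102 = 27.5%, the standard therapy 2/11 = 18.2% → Compound 1
Stage I: Compound 1 7/9 = 77.8%, the standard therapy 102/155 = 65.8% → Compound 1
Stage III: Compound 1 20/32 = 62.5%, the standard therapy 13/25 = 52.0% → Compound 1
Stage II: Compound 1 30/42 = 71.4%, the standard therapy 12/20 = 60.0% → Compound 1
Compound 1 has the higher rate in all 4 groups.

Compound 1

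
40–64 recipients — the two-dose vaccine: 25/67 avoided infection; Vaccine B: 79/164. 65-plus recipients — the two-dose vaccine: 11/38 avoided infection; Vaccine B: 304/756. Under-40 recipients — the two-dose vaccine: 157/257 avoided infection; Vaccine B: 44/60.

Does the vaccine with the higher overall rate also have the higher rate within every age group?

40–64: the two-dose vaccine 25/67 = 37.3%, Vaccine B 79/164 = 48.2% → Vaccine B
65-plus: the two-dose vaccine 11/38 = 28.9%, Vaccine B 304/756 = 40.2% → Vaccine B
Under-40: the two-dose vaccine 157/257 = 61.1%, Vaccine B 44/60 = 73.3% → Vaccine B
Overall: the two-dose vaccine 193/362 = 53.3%, Vaccine B 427/980 = 43.6% → the two-dose vaccine
Vaccine B wins each age group but the two-dose vaccine wins overall — the comparison reverses. Vaccine B's recipients skew toward 65-plus, which has a lower base rate.

No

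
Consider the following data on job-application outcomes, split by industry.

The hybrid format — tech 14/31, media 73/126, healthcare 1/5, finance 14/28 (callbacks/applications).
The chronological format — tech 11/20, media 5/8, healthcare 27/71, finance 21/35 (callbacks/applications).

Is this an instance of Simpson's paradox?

Yes

Tech: the hybrid format 14/31 = 45.2%, the chronological format 11/20 = 55.0% → the chronological format
Media: the hybrid format 73/126 = 57.9%, the chronological format 5/8 = 62.5% → the chronological format
Healthcare: the hybrid format 1/5 = 20.0%, the chronological format 27/71 = 38.0% → the chronological format
Finance: the hybrid format 14/28 = 50.0%, the chronological format 21/35 = 60.0% → the chronological format
Overall: the hybrid format 102/190 = 53.7%, the chronological format 64/134 = 47.8% → the hybrid format
The chronological format wins each industry group but the hybrid format wins overall — the comparison reverses. The chronological format's applications skew toward healthcare, which has a lower base rate.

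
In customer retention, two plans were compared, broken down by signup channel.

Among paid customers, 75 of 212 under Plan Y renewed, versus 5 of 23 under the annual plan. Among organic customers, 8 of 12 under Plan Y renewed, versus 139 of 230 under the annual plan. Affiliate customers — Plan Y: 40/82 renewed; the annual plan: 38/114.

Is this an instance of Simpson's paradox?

Yes

Paid: Plan Y 75/212 = 35.4%, the annual plan 5/23 = 21.7% → Plan Y
Organic: Plan Y 8/12 = 66.7%, the annual plan 139/230 = 60.4% → Plan Y
Affiliate: Plan Y 40/82 = 48.8%, the annual plan 38/114 = 33.3% → Plan Y
Overall: Plan Y 123/306 = 40.2%, the annual plan 182/367 = 49.6% → the annual plan
Plan Y wins each signup group but the annual plan wins overall — the comparison reverses. Plan Y's customers skew toward paid, which has a lower base rate.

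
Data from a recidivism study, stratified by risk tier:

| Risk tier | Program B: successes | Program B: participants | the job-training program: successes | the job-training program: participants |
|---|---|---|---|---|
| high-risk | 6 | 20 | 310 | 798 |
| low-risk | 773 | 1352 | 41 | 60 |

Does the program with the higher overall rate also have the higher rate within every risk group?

High-risk: Program B 6/20 = 30.0%, the job-training program 310/798 = 38.8% → the job-training program
Low-risk: Program B 773/1352 = 57.2%, the job-training program 41/60 = 68.3% → the job-training program
Overall: Program B 779/1372 = 56.8%, the job-training program 351/858 = 40.9% → Program B
The job-training program wins each risk group but Program B wins overall — the comparison reverses. The job-training program's participants skew toward high-risk, which has a lower base rate.

No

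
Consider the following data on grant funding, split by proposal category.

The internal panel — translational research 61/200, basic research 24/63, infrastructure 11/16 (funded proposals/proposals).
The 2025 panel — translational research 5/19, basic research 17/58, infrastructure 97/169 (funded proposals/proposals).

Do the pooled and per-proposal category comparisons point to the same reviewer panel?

No

Translational research: the internal panel 61/200 = 30.5%, the 2025 panel 5/19 = 26.3% → the internal panel
Basic research: the internal panel 24/63 = 38.1%, the 2025 panel 17/58 = 29.3% → the internal panel
Infrastructure: the internal panel 11/16 = 68.8%, the 2025 panel 97/169 = 57.4% → the internal panel
Overall: the internal panel 96/279 = 34.4%, the 2025 panel 119/246 = 48.4% → the 2025 panel
The internal panel wins each proposal group but the 2025 panel wins overall — the comparison reverses. The internal panel's proposals skew toward translational research, which has a lower base rate.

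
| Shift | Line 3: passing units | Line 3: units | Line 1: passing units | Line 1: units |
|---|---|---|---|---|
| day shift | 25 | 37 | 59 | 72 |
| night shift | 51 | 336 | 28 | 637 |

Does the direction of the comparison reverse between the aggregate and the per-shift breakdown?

Day shift: Line 3 25/37 = 67.6%, Line 1 59/72 = 81.9% → Line 1
Night shift: Line 3 51/336 = 15.2%, Line 1 28/637 = 4.4% → Line 3
Overall: Line 3 76/373 = 20.4%, Line 1 87/709 = 12.3% → Line 3
Neither sweeps: Line 3 wins 1 of 2 groups, Line 1 wins 1. Line 3 wins overall but not every group — no Simpson reversal.

No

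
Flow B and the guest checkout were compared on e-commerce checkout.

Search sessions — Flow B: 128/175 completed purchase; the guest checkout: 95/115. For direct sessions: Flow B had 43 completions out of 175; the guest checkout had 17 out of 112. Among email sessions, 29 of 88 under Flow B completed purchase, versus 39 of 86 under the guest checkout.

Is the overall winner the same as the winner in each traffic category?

No

Search: Flow B 128/175 = 73.1%, the guest checkout 95/115 = 82.6% → the guest checkout
Direct: Flow B 43/175 = 24.6%, the guest checkout 17/112 = 15.2% → Flow B
Email: Flow B 29/88 = 33.0%, the guest checkout 39/86 = 45.3% → the guest checkout
Overall: Flow B 200/438 = 45.7%, the guest checkout 151/313 = 48.2% → the guest checkout
Neither sweeps: Flow B wins 1 of 3 groups, the guest checkout wins 2. The guest checkout wins overall but not every group — no Simpson reversal.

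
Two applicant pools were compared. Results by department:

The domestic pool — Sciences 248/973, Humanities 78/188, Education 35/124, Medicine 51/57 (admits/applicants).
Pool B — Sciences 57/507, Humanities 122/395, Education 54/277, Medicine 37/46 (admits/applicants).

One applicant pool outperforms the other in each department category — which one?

the domestic pool

Sciences: the domestic pool 248/973 = 25.5%, Pool B 57/507 = 11.2% → the domestic pool
Humanities: the domestic pool 78/188 = 41.5%, Pool B 122/395 = 30.9% → the domestic pool
Education: the domestic pool 35/124 = 28.2%, Pool B 54/277 = 19.5% → the domestic pool
Medicine: the domestic pool 51/57 = 89.5%, Pool B 37/46 = 80.4% → the domestic pool
The domestic pool has the higher rate in all 4 groups.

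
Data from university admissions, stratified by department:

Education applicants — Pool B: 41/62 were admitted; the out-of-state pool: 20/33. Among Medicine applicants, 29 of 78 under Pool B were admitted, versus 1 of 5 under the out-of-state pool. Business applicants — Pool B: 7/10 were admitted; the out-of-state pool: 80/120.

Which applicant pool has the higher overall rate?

Education: Pool B 41/62 = 66.1%, the out-of-state pool 20/33 = 60.6% → Pool B
Medicine: Pool B 29/78 = 37.2%, the out-of-state pool 1/5 = 20.0% → Pool B
Business: Pool B 7/10 = 70.0%, the out-of-state pool 80/120 = 66.7% → Pool B
Overall: Pool B 77/150 = 51.3%, the out-of-state pool 101/158 = 63.9% → the out-of-state pool
(Pool B wins every department group but the out-of-state pool wins overall — Pool B's applicants skew toward the low-rate Medicine group.)

the out-of-state pool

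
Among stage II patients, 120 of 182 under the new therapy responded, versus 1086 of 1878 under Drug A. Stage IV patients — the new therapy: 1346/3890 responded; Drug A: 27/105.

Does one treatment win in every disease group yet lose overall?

Yes

Stage II: the new therapy 120/182 = 65.9%, Drug A 1086/1878 = 57.8% → the new therapy
Stage IV: the new therapy 1346/3890 = 34.6%, Drug A 27/105 = 25.7% → the new therapy
Overall: the new therapy 1466/4072 = 36.0%, Drug A 1113/1983 = 56.1% → Drug A
The new therapy wins each disease group but Drug A wins overall — the comparison reverses. The new therapy's patients skew toward stage IV, which has a lower base rate.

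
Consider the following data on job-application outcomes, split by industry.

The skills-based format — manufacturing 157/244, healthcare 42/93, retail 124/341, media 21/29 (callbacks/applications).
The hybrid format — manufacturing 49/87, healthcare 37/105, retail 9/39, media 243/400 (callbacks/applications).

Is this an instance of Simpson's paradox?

Yes

Manufacturing: the skills-based format 157/244 = 64.3%, the hybrid format 49/87 = 56.3% → the skills-based format
Healthcare: the skills-based format 42/93 = 45.2%, the hybrid format 37/105 = 35.2% → the skills-based format
Retail: the skills-based format 124/341 = 36.4%, the hybrid format 9/39 = 23.1% → the skills-based format
Media: the skills-based format 21/29 = 72.4%, the hybrid format 243/400 = 60.8% → the skills-based format
Overall: the skills-based format 344/707 = 48.7%, the hybrid format 338/631 = 53.6% → the hybrid format
The skills-based format wins each industry group but the hybrid format wins overall — the comparison reverses. The skills-based format's applications skew toward retail, which has a lower base rate.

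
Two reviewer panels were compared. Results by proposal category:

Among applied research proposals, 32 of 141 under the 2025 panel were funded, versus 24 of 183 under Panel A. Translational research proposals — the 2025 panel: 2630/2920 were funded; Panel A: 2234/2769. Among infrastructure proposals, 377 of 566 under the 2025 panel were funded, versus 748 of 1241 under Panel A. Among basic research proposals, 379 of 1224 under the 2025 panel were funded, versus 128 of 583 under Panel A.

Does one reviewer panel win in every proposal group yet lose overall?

No

Applied research: the 2025 panel 32/141 = 22.7%, Panel A 24/183 = 13.1% → the 2025 panel
Translational research: the 2025 panel 2630/2920 = 90.1%, Panel A 2234/2769 = 80.7% → the 2025 panel
Infrastructure: the 2025 panel 377/566 = 66.6%, Panel A 748/1241 = 60.3% → the 2025 panel
Basic research: the 2025 panel 379/1224 = 31.0%, Panel A 128/583 = 22.0% → the 2025 panel
Overall: the 2025 panel 3418/4851 = 70.5%, Panel A 3134/4776 = 65.6% → the 2025 panel
The 2025 panel wins overall and in every proposal group — no reversal.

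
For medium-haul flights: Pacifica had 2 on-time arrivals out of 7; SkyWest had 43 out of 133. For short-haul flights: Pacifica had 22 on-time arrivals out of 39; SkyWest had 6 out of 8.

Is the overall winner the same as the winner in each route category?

No

Medium-haul: Pacifica 2/7 = 28.6%, SkyWest 43/133 = 32.3% → SkyWest
Short-haul: Pacifica 22/39 = 56.4%, SkyWest 6/8 = 75.0% → SkyWest
Overall: Pacifica 24/46 = 52.2%, SkyWest 49/141 = 34.8% → Pacifica
SkyWest wins each route group but Pacifica wins overall — the comparison reverses. SkyWest's flights skew toward medium-haul, which has a lower base rate.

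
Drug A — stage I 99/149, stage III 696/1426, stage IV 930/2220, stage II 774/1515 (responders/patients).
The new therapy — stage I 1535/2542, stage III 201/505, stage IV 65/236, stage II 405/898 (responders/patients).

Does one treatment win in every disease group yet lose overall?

Stage I: Drug A 99/149 = 66.4%, the new therapy 1535/2542 = 60.4% → Drug A
Stage III: Drug A 696/1426 = 48.8%, the new therapy 201/505 = 39.8% → Drug A
Stage IV: Drug A 930/2220 = 41.9%, the new therapy 65/236 = 27.5% → Drug A
Stage II: Drug A 774/1515 = 51.1%, the new therapy 405/898 = 45.1% → Drug A
Overall: Drug A 2499/5310 = 47.1%, the new therapy 2206/4181 = 52.8% → the new therapy
Drug A wins each disease group but the new therapy wins overall — the comparison reverses. Drug A's patients skew toward stage IV, which has a lower base rate.

Yes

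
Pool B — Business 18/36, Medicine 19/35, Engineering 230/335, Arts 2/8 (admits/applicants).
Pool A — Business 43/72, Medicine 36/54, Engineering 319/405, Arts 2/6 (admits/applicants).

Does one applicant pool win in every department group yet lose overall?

Business: Pool B 18/36 = 50.0%, Pool A 43/72 = 59.7% → Pool A
Medicine: Pool B 19/35 = 54.3%, Pool A 36/54 = 66.7% → Pool A
Engineering: Pool B 230/335 = 68.7%, Pool A 319/405 = 78.8% → Pool A
Arts: Pool B 2/8 = 25.0%, Pool A 2/6 = 33.3% → Pool A
Overall: Pool B 269/414 = 65.0%, Pool A 400/537 = 74.5% → Pool A
Pool A wins overall and in every department group — no reversal.

No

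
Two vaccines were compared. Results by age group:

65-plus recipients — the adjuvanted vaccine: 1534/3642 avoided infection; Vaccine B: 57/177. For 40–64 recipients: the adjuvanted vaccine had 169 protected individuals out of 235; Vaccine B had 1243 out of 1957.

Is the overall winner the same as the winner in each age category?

No

65-plus: the adjuvanted vaccine 1534/3642 = 42.1%, Vaccine B 57/177 = 32.2% → the adjuvanted vaccine
40–64: the adjuvanted vaccine 169/235 = 71.9%, Vaccine B 1243/1957 = 63.5% → the adjuvanted vaccine
Overall: the adjuvanted vaccine 1703/3877 = 43.9%, Vaccine B 1300/2134 = 60.9% → Vaccine B
The adjuvanted vaccine wins each age group but Vaccine B wins overall — the comparison reverses. The adjuvanted vaccine's recipients skew toward 65-plus, which has a lower base rate.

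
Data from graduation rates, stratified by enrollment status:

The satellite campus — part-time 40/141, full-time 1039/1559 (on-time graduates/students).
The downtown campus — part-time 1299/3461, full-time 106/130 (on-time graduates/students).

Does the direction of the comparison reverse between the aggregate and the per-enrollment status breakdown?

Part-time: the satellite campus 40/141 = 28.4%, the downtown campus 1299/3461 = 37.5% → the downtown campus
Full-time: the satellite campus 1039/1559 = 66.6%, the downtown campus 106/130 = 81.5% → the downtown campus
Overall: the satellite campus 1079/1700 = 63.5%, the downtown campus 1405/3591 = 39.1% → the satellite campus
The downtown campus wins each enrollment group but the satellite campus wins overall — the comparison reverses. The downtown campus's students skew toward part-time, which has a lower base rate.

Yes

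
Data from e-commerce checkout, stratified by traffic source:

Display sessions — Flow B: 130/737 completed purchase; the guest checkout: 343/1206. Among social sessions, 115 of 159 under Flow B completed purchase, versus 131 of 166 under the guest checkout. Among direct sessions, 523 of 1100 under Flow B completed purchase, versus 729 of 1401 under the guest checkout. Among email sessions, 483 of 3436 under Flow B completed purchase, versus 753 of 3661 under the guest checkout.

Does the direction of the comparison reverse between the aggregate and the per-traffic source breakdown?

Display: Flow B 130/737 = 17.6%, the guest checkout 343/1206 = 28.4% → the guest checkout
Social: Flow B 115/159 = 72.3%, the guest checkout 131/166 = 78.9% → the guest checkout
Direct: Flow B 523/1100 = 47.5%, the guest checkout 729/1401 = 52.0% → the guest checkout
Email: Flow B 483/3436 = 14.1%, the guest checkout 753/3661 = 20.6% → the guest checkout
Overall: Flow B 1251/5432 = 23.0%, the guest checkout 1956/6434 = 30.4% → the guest checkout
The guest checkout wins overall and in every traffic group — no reversal.

No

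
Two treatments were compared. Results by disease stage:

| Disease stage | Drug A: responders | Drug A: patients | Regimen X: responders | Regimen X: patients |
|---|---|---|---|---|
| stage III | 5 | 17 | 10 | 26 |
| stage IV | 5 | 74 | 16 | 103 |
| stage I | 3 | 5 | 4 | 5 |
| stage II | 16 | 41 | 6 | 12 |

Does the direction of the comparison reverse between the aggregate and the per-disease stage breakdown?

No

Stage III: Drug A 5/17 = 29.4%, Regimen X 10/26 = 38.5% → Regimen X
Stage IV: Drug A 5/74 = 6.8%, Regimen X 16/103 = 15.5% → Regimen X
Stage I: Drug A 3/5 = 60.0%, Regimen X 4/5 = 80.0% → Regimen X
Stage II: Drug A 16/41 = 39.0%, Regimen X 6/12 = 50.0% → Regimen X
Overall: Drug A 29/137 = 21.2%, Regimen X 36/146 = 24.7% → Regimen X
Regimen X wins overall and in every disease group — no reversal.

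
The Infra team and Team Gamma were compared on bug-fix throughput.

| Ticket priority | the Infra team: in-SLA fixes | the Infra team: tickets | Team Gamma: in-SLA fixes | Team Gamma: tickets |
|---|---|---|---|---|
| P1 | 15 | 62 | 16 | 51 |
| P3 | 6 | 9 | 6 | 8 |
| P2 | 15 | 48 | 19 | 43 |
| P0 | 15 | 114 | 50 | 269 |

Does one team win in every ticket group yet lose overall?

P1: the Infra team 15/62 = 24.2%, Team Gamma 16/51 = 31.4% → Team Gamma
P3: the Infra team 6/9 = 66.7%, Team Gamma 6/8 = 75.0% → Team Gamma
P2: the Infra team 15/48 = 31.2%, Team Gamma 19/43 = 44.2% → Team Gamma
P0: the Infra team 15/114 = 13.2%, Team Gamma 50/269 = 18.6% → Team Gamma
Overall: the Infra team 51/233 = 21.9%, Team Gamma 91/371 = 24.5% → Team Gamma
Team Gamma wins overall and in every ticket group — no reversal.

No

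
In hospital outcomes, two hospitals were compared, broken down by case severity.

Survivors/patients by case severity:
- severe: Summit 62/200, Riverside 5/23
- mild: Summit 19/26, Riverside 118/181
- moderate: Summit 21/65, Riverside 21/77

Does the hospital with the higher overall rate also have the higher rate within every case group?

Severe: Summit 62/200 = 31.0%, Riverside 5/23 = 21.7% → Summit
Mild: Summit 19/26 = 73.1%, Riverside 118/181 = 65.2% → Summit
Moderate: Summit 21/65 = 32.3%, Riverside 21/77 = 27.3% → Summit
Overall: Summit 102/291 = 35.1%, Riverside 144/281 = 51.2% → Riverside
Summit wins each case group but Riverside wins overall — the comparison reverses. Summit's patients skew toward severe, which has a lower base rate.

No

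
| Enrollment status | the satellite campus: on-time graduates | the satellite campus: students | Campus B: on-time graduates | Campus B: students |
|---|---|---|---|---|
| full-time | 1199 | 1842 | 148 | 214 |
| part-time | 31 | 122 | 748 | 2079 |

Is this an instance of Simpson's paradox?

Yes

Full-time: the satellite campus 1199/1842 = 65.1%, Campus B 148/214 = 69.2% → Campus B
Part-time: the satellite campus 31/122 = 25.4%, Campus B 748/2079 = 36.0% → Campus B
Overall: the satellite campus 1230/1964 = 62.6%, Campus B 896/2293 = 39.1% → the satellite campus
Campus B wins each enrollment group but the satellite campus wins overall — the comparison reverses. Campus B's students skew toward part-time, which has a lower base rate.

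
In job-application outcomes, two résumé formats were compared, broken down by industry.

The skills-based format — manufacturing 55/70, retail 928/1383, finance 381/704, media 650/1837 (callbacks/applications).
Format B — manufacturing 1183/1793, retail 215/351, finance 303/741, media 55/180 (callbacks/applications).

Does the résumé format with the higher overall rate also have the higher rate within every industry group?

No

Manufacturing: the skills-based format 55/70 = 78.6%, Format B 1183/1793 = 66.0% → the skills-based format
Retail: the skills-based format 928/1383 = 67.1%, Format B 215/351 = 61.3% → the skills-based format
Finance: the skills-based format 381/704 = 54.1%, Format B 303/741 = 40.9% → the skills-based format
Media: the skills-based format 650/1837 = 35.4%, Format B 55/180 = 30.6% → the skills-based format
Overall: the skills-based format 2014/3994 = 50.4%, Format B 1756/3065 = 57.3% → Format B
The skills-based format wins each industry group but Format B wins overall — the comparison reverses. The skills-based format's applications skew toward media, which has a lower base rate.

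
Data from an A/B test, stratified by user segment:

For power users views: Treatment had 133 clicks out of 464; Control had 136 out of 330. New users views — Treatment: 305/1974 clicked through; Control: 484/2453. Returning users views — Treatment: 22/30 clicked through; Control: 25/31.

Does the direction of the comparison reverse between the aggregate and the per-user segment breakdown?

No

Power users: Treatment 133/464 = 28.7%, Control 136/330 = 41.2% → Control
New users: Treatment 305/1974 = 15.5%, Control 484/2453 = 19.7% → Control
Returning users: Treatment 22/30 = 73.3%, Control 25/31 = 80.6% → Control
Overall: Treatment 460/2468 = 18.6%, Control 645/2814 = 22.9% → Control
Control wins overall and in every user group — no reversal.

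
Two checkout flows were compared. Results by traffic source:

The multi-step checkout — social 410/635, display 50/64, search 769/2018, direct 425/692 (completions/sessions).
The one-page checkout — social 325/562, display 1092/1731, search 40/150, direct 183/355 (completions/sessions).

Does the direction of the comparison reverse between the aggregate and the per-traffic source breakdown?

Yes

Social: the multi-step checkout 410/635 = 64.6%, the one-page checkout 325/562 = 57.8% → the multi-step checkout
Display: the multi-step checkout 50/64 = 78.1%, the one-page checkout 1092/1731 = 63.1% → the multi-step checkout
Search: the multi-step checkout 769/2018 = 38.1%, the one-page checkout 40/150 = 26.7% → the multi-step checkout
Direct: the multi-step checkout 425/692 = 61.4%, the one-page checkout 183/355 = 51.5% → the multi-step checkout
Overall: the multi-step checkout 1654/3409 = 48.5%, the one-page checkout 1640/2798 = 58.6% → the one-page checkout
The multi-step checkout wins each traffic group but the one-page checkout wins overall — the comparison reverses. The multi-step checkout's sessions skew toward search, which has a lower base rate.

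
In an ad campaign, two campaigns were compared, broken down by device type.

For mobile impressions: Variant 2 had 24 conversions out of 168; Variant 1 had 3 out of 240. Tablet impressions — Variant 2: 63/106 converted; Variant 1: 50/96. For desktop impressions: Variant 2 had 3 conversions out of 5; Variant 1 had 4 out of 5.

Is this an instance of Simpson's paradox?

No

Mobile: Variant 2 24/168 = 14.3%, Variant 1 3/240 = 1.2% → Variant 2
Tablet: Variant 2 63/106 = 59.4%, Variant 1 50/96 = 52.1% → Variant 2
Desktop: Variant 2 3/5 = 60.0%, Variant 1 4/5 = 80.0% → Variant 1
Overall: Variant 2 90/279 = 32.3%, Variant 1 57/341 = 16.7% → Variant 2
Neither sweeps: Variant 2 wins 2 of 3 groups, Variant 1 wins 1. Variant 2 wins overall but not every group — no Simpson reversal.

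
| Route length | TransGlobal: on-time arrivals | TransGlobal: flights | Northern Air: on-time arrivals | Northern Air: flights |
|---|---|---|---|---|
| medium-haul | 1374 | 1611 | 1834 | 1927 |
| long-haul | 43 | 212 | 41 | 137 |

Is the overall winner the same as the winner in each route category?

Medium-haul: TransGlobal 1374/1611 = 85.3%, Northern Air 1834/1927 = 95.2% → Northern Air
Long-haul: TransGlobal 43/212 = 20.3%, Northern Air 41/137 = 29.9% → Northern Air
Overall: TransGlobal 1417/1823 = 77.7%, Northern Air 1875/2064 = 90.8% → Northern Air
Northern Air wins overall and in every route group — no reversal.

Yes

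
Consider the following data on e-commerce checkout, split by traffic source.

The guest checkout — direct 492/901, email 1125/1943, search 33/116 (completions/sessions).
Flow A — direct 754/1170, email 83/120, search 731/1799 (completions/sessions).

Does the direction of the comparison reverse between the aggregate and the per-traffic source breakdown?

Direct: the guest checkout 492/901 = 54.6%, Flow A 754/1170 = 64.4% → Flow A
Email: the guest checkout 1125/1943 = 57.9%, Flow A 83/120 = 69.2% → Flow A
Search: the guest checkout 33/116 = 28.4%, Flow A 731/1799 = 40.6% → Flow A
Overall: the guest checkout 1650/2960 = 55.7%, Flow A 1568/3089 = 50.8% → the guest checkout
Flow A wins each traffic group but the guest checkout wins overall — the comparison reverses. Flow A's sessions skew toward search, which has a lower base rate.

Yes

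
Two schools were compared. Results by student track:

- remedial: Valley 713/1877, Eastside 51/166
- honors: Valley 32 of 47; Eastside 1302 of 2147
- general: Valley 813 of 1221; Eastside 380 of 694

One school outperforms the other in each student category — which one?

Remedial: Valley 713/1877 = 38.0%, Eastside 51/166 = 30.7% → Valley
Honors: Valley 32/47 = 68.1%, Eastside 1302/2147 = 60.6% → Valley
General: Valley 813/1221 = 66.6%, Eastside 380/694 = 54.8% → Valley
Valley has the higher rate in all 3 groups.

Valley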